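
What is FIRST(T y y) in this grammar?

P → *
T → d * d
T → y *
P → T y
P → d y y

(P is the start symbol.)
FIRST sets of the non-terminals involved (from the grammar, by fixed-point iteration):
  FIRST(T) = { 'd', 'y' }

To compute FIRST(T y y), process the symbols left to right:
Symbol T is a non-terminal. Add FIRST(T) \ {ε} = { 'd', 'y' }
T is not nullable (ε ∉ FIRST(T)), so stop here.
FIRST(T y y) = { 'd', 'y' }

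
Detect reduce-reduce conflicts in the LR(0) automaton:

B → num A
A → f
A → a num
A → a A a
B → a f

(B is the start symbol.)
No reduce-reduce conflicts

Augment with B' → B and build the canonical LR(0) collection (I0 = CLOSURE({[B' → . B]}), then GOTO on every symbol after a dot until no new states appear). It has 11 states:
  I0: { [B → . a f], [B → . num A], [B' → . B] }  — shift
  I1: { [B' → B .] }  — accept
  I2: { [B → a . f] }  — shift
  I3: { [A → . a A a], [A → . a num], [A → . f], [B → num . A] }  — shift
  I4: { [B → num A .] }  — reduce
  I5: { [A → . a A a], [A → . a num], [A → . f], [A → a . A a], [A → a . num] }  — shift
  I6: { [A → f .] }  — reduce
  I7: { [A → a A . a] }  — shift
  I8: { [A → a num .] }  — reduce
  I9: { [A → a A a .] }  — reduce
  I10: { [B → a f .] }  — reduce

No state contains more than one complete item.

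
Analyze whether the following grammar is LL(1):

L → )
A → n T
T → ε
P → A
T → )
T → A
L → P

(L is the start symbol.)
Yes, the grammar is LL(1).

A grammar is LL(1) if for each non-terminal N with multiple productions, the predict sets of those productions are pairwise disjoint, where PREDICT(N → α) = (FIRST(α) \ {ε}) ∪ (FOLLOW(N) if α ⇒* ε).

Relevant sets:
  FIRST(P) = { 'n' }
  FIRST(A) = { 'n' }
  FOLLOW(T) = { $ }

For L:
  PREDICT(L → ')') = { ')' }
  PREDICT(L → P) = { 'n' }
For T:
  PREDICT(T → ε) = { $ }
  PREDICT(T → ')') = { ')' }
  PREDICT(T → A) = { 'n' }
A, P have a single production, so nothing to check there.

All predict sets are disjoint. The grammar IS LL(1).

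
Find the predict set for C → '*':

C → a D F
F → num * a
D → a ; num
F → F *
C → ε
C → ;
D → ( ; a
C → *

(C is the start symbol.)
PREDICT(C → '*') = (FIRST(RHS) \ {ε}) ∪ (FOLLOW(C) if ε ∈ FIRST(RHS), i.e. RHS ⇒* ε)
FIRST('*') = { '*' }
ε ∉ FIRST('*'), so FOLLOW(C) is not added.
PREDICT(C → '*') = { '*' }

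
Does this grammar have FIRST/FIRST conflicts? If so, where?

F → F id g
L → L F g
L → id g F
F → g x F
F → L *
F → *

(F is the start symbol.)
Yes. F → F id g / F → g x F on { 'g' }; F → F id g / F → L '*' on { 'id' }; F → F id g / F → '*' on { '*' }; L → L F g / L → id g F on { 'id' }

FIRST sets of the non-terminals at (or reachable through a nullable prefix from) the front of some alternative:
  FIRST(F) = { '*', 'g', 'id' }
  FIRST(L) = { 'id' }

Productions for F:
  F → F id g: FIRST = { '*', 'g', 'id' }
  F → g x F: FIRST = { 'g' }
  F → L *: FIRST = { 'id' }
  F → *: FIRST = { '*' }
Productions for L:
  L → L F g: FIRST = { 'id' }
  L → id g F: FIRST = { 'id' }

Conflict for F: F → F id g and F → g x F
  Overlap: { 'g' }
Conflict for F: F → F id g and F → L *
  Overlap: { 'id' }
Conflict for F: F → F id g and F → *
  Overlap: { '*' }
Conflict for L: L → L F g and L → id g F
  Overlap: { 'id' }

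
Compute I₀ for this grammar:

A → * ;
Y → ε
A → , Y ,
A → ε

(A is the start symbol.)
{ [A → . * ;], [A → . , Y ,], [A → .], [A' → . A] }

First, augment the grammar with A' → A
I₀ = CLOSURE({ [A' → . A] }):
  [A' → . A] has the dot before A: add [A → . * ;], [A → . , Y ,], [A → .]
No further items can be added.

I₀ = { [A → . * ;], [A → . , Y ,], [A → .], [A' → . A] }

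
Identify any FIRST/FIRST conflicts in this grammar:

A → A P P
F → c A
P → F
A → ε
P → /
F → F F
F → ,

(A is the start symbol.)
A FIRST/FIRST conflict occurs when two productions N → α and N → β for the same non-terminal have FIRST(α) ∩ FIRST(β) ≠ ∅ (with ε ∈ FIRST of a nullable right-hand side, so two nullable alternatives also conflict).

FIRST sets of the non-terminals at (or reachable through a nullable prefix from) the front of some alternative:
  FIRST(A) = { ',', '/', 'c', ε }
  FIRST(P) = { ',', '/', 'c' }
  FIRST(F) = { ',', 'c' }

Productions for A:
  A → A P P: FIRST = { ',', '/', 'c' }
  A → ε: FIRST = { ε }
Productions for F:
  F → c A: FIRST = { 'c' }
  F → F F: FIRST = { ',', 'c' }
  F → ,: FIRST = { ',' }
Productions for P:
  P → F: FIRST = { ',', 'c' }
  P → /: FIRST = { '/' }

Conflict for F: F → c A and F → F F
  Overlap: { 'c' }
Conflict for F: F → F F and F → ,
  Overlap: { ',' }

Answer: Yes. F → c A / F → F F on { 'c' }; F → F F / F → ',' on { ',' }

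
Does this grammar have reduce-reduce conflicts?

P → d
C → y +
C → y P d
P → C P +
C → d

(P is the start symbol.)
Yes — I3: [C → d .] vs [P → d .]

Augment with P' → P and build the canonical LR(0) collection (I0 = CLOSURE({[P' → . P]}), then GOTO on every symbol after a dot until no new states appear). It has 10 states:
  I0: { [C → . d], [C → . y +], [C → . y P d], [P → . C P +], [P → . d], [P' → . P] }  — shift
  I1: { [C → . d], [C → . y +], [C → . y P d], [P → . C P +], [P → . d], [P → C . P +] }  — shift
  I2: { [P' → P .] }  — accept
  I3: { [C → d .], [P → d .] }  — 2 reduces
  I4: { [C → . d], [C → . y +], [C → . y P d], [C → y . +], [C → y . P d], [P → . C P +], [P → . d] }  — shift
  I5: { [C → y + .] }  — reduce
  I6: { [C → y P . d] }  — shift
  I7: { [C → y P d .] }  — reduce
  I8: { [P → C P . +] }  — shift
  I9: { [P → C P + .] }  — reduce

I3 contains complete items [C → d .], [P → d .] — reduce-reduce conflict.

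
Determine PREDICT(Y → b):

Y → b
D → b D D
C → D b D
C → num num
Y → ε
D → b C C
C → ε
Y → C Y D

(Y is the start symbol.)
{ 'b' }

PREDICT(Y → b) = (FIRST(RHS) \ {ε}) ∪ (FOLLOW(Y) if ε ∈ FIRST(RHS), i.e. RHS ⇒* ε)
FIRST(b) = { 'b' }
ε ∉ FIRST(b), so FOLLOW(Y) is not added.
PREDICT(Y → b) = { 'b' }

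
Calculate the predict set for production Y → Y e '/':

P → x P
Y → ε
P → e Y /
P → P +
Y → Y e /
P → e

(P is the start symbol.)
{ 'e' }

PREDICT(Y → Y e '/') = (FIRST(RHS) \ {ε}) ∪ (FOLLOW(Y) if ε ∈ FIRST(RHS), i.e. RHS ⇒* ε)
FIRST(Y) = { 'e', ε }
FIRST(Y e '/') = { 'e' }
ε ∉ FIRST(Y e '/'), so FOLLOW(Y) is not added.
PREDICT(Y → Y e '/') = { 'e' }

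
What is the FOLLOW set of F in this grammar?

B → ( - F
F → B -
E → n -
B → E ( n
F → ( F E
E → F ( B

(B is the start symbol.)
In B → ( - F: F is at the end, add FOLLOW(B)
In F → ( F E: F is followed by E, add FIRST(E) \ {ε} = { '(', 'n' }
In E → F ( B: F is followed by '(' B, add FIRST('(' B) \ {ε} = { '(' }

The FOLLOW sets referred to above (computed the same way, to a fixed point):
  FOLLOW(B) = { $, '(', '-', 'n' }

Taking the union: FOLLOW(F) = { $, '(', '-', 'n' }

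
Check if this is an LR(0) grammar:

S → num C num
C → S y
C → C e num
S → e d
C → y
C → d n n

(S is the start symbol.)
Yes, the grammar is LR(0)

A grammar is LR(0) if no state in the canonical LR(0) collection has:
  - both a shift item (dot before a terminal) and a complete item (shift-reduce conflict), or
  - two or more complete items (reduce-reduce conflict; the accept item [S' → S .] counts as a complete item here).

Augment with S' → S and build the canonical LR(0) collection (I0 = CLOSURE({[S' → . S]}), then GOTO on every symbol after a dot until no new states appear). It has 15 states:
  I0: { [S → . e d], [S → . num C num], [S' → . S] }  — shift
  I1: { [S' → S .] }  — accept
  I2: { [S → e . d] }  — shift
  I3: { [C → . C e num], [C → . S y], [C → . d n n], [C → . y], [S → . e d], [S → . num C num], [S → num . C num] }  — shift
  I4: { [C → C . e num], [S → num C . num] }  — shift
  I5: { [C → S . y] }  — shift
  I6: { [C → d . n n] }  — shift
  I7: { [C → y .] }  — reduce
  I8: { [C → d n . n] }  — shift
  I9: { [C → d n n .] }  — reduce
  I10: { [C → S y .] }  — reduce
  I11: { [C → C e . num] }  — shift
  I12: { [S → num C num .] }  — reduce
  I13: { [C → C e num .] }  — reduce
  I14: { [S → e d .] }  — reduce

Every state is either a pure shift/goto state or contains exactly one complete item and nothing to shift — no conflicts. The grammar is LR(0).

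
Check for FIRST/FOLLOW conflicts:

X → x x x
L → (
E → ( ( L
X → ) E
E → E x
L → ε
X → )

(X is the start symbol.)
No FIRST/FOLLOW conflicts.

A FIRST/FOLLOW conflict occurs when a non-terminal N has a nullable alternative N → β (β ⇒* ε) and another alternative N → α with FIRST(α) ∩ FOLLOW(N) ≠ ∅: on such a lookahead the parser cannot decide between expanding α and letting N vanish via β.

Nullable non-terminals: L.

L: nullable alternative(s) L → ε; FOLLOW(L) = { $, 'x' }
  L → (: FIRST \ {ε} = { '(' } — disjoint from FOLLOW(L)
  L → ε: FIRST \ {ε} = { } — this is the only nullable alternative, skip

E, X have no nullable alternative, so no FIRST/FOLLOW check is needed there.

No FIRST/FOLLOW conflicts found.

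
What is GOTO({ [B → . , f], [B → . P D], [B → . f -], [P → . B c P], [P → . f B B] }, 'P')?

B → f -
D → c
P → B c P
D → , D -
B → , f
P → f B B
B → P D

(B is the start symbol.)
GOTO(I, 'P') = CLOSURE({ [A → αX.β] : [A → α.Xβ] ∈ I, X = 'P' })

Items with dot before 'P', with the dot advanced:
  [B → . P D] → [B → P . D]
Closure of the advanced items:
  [B → P . D] has the dot before D: add [D → . c], [D → . , D -]

GOTO = { [B → P . D], [D → . , D -], [D → . c] }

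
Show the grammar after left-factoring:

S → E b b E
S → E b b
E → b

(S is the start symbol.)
S → E b b S'
S' → E
S' → ε
E → b

Left-factoring transforms A → αβ₁ | αβ₂ into A → αA' and A' → β₁ | β₂
(α is the longest common prefix among the alternatives). Repeat until
no nonterminal has two alternatives with a common prefix.

Round 1: S has alternatives sharing prefix 'E b b'. Introduce S': S → E b b S'
  Add: S' → E
  Add: S' → ε

No remaining common prefixes — done.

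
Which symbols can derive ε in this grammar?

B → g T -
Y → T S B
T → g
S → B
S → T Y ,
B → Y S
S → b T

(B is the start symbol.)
None

There are no ε-productions, so no non-terminal can derive ε.
No non-terminals are nullable.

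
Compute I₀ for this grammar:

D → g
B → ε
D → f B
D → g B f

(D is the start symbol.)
{ [D → . f B], [D → . g B f], [D → . g], [D' → . D] }

First, augment the grammar with D' → D
I₀ = CLOSURE({ [D' → . D] }):
  [D' → . D] has the dot before D: add [D → . g], [D → . f B], [D → . g B f]
No further items can be added.

I₀ = { [D → . f B], [D → . g B f], [D → . g], [D' → . D] }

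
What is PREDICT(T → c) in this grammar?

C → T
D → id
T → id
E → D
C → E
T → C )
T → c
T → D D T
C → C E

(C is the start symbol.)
PREDICT(T → c) = (FIRST(RHS) \ {ε}) ∪ (FOLLOW(T) if ε ∈ FIRST(RHS), i.e. RHS ⇒* ε)
FIRST(c) = { 'c' }
ε ∉ FIRST(c), so FOLLOW(T) is not added.
PREDICT(T → c) = { 'c' }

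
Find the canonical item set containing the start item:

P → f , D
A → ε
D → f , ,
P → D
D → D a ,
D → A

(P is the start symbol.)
{ [A → .], [D → . A], [D → . D a ,], [D → . f , ,], [P → . D], [P → . f , D], [P' → . P] }

First, augment the grammar with P' → P
I₀ = CLOSURE({ [P' → . P] }):
  [P' → . P] has the dot before P: add [P → . f , D], [P → . D]
  [P → . D] has the dot before D: add [D → . f , ,], [D → . D a ,], [D → . A]
  [D → . A] has the dot before A: add [A → .]
No further items can be added.

I₀ = { [A → .], [D → . A], [D → . D a ,], [D → . f , ,], [P → . D], [P → . f , D], [P' → . P] }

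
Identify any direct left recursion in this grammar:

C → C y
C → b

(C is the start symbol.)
Yes, C is left-recursive

C → C y: LEFT RECURSIVE (starts with C)
C → b: starts with b

The grammar has direct left recursion on: C.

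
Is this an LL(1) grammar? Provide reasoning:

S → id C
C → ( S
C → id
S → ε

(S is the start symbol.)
A grammar is LL(1) if for each non-terminal N with multiple productions, the predict sets of those productions are pairwise disjoint, where PREDICT(N → α) = (FIRST(α) \ {ε}) ∪ (FOLLOW(N) if α ⇒* ε).

Relevant sets:
  FOLLOW(S) = { $ }

For S:
  PREDICT(S → id C) = { 'id' }
  PREDICT(S → ε) = { $ }
For C:
  PREDICT(C → '(' S) = { '(' }
  PREDICT(C → id) = { 'id' }

All predict sets are disjoint. The grammar IS LL(1).

Answer: Yes, the grammar is LL(1).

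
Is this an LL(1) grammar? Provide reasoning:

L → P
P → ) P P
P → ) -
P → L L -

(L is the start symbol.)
A grammar is LL(1) if for each non-terminal N with multiple productions, the predict sets of those productions are pairwise disjoint, where PREDICT(N → α) = (FIRST(α) \ {ε}) ∪ (FOLLOW(N) if α ⇒* ε).

Relevant sets:
  FIRST(L) = { ')' }

For P:
  PREDICT(P → ')' P P) = { ')' }
  PREDICT(P → ')' '-') = { ')' }
  PREDICT(P → L L '-') = { ')' }
L has a single production, so nothing to check there.

Conflict found: Predict set conflict for P: { ')' }
The grammar is NOT LL(1).

Answer: No. Predict set conflict for P: { ')' }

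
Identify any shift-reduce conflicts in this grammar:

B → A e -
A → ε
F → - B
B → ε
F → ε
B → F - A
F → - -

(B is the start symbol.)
Augment with B' → B and build the canonical LR(0) collection (I0 = CLOSURE({[B' → . B]}), then GOTO on every symbol after a dot until no new states appear). It has 11 states:
  I0: { [A → .], [B → . A e -], [B → . F - A], [B → .], [B' → . B], [F → . - -], [F → . - B], [F → .] }  — shift, 3 reduces
  I1: { [A → .], [B → . A e -], [B → . F - A], [B → .], [F → - . -], [F → - . B], [F → . - -], [F → . - B], [F → .] }  — shift, 3 reduces
  I2: { [B → A . e -] }  — shift
  I3: { [B' → B .] }  — accept
  I4: { [B → F . - A] }  — shift
  I5: { [A → .], [B → F - . A] }  — reduce
  I6: { [B → F - A .] }  — reduce
  I7: { [B → A e . -] }  — shift
  I8: { [B → A e - .] }  — reduce
  I9: { [A → .], [B → . A e -], [B → . F - A], [B → .], [F → - - .], [F → - . -], [F → - . B], [F → . - -], [F → . - B], [F → .] }  — shift, 4 reduces
  I10: { [F → - B .] }  — reduce

I0 contains reduce items [A → .], [B → .], [F → .] and shift items [F → . - -], [F → . - B] — shift-reduce conflict.
I1 contains reduce items [A → .], [B → .], [F → .] and shift items [F → . - -], [F → - . -], [F → . - B] — shift-reduce conflict.
I9 contains reduce items [A → .], [B → .], [F → .], [F → - - .] and shift items [F → . - -], [F → - . -], [F → . - B] — shift-reduce conflict.

Answer: Yes — I0: [A → .] vs [F → . - -]; I1: [A → .] vs [F → . - -]; I9: [A → .] vs [F → . - -]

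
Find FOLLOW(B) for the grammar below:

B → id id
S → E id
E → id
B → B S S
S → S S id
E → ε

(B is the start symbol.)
B is the start symbol, so $ ∈ FOLLOW(B).
In B → B S S: B is followed by S S, add FIRST(S S) \ {ε} = { 'id' }

Taking the union: FOLLOW(B) = { $, 'id' }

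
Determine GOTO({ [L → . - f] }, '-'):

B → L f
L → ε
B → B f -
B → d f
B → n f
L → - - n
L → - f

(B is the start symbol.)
{ [L → - . f] }

GOTO(I, '-') = CLOSURE({ [A → αX.β] : [A → α.Xβ] ∈ I, X = '-' })

Items with dot before '-', with the dot advanced:
  [L → . - f] → [L → - . f]
Closure adds nothing (no advanced item has the dot before a non-terminal).

GOTO = { [L → - . f] }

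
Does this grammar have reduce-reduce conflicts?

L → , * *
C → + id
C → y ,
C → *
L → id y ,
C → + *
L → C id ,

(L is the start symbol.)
No reduce-reduce conflicts

A reduce-reduce conflict occurs when an LR(0) state has two complete items [A → α .] and [B → β .] — both call for a reduction, and with no lookahead the parser cannot choose between them.

Augment with L' → L and build the canonical LR(0) collection (I0 = CLOSURE({[L' → . L]}), then GOTO on every symbol after a dot until no new states appear). It has 17 states:
  I0: { [C → . *], [C → . + *], [C → . + id], [C → . y ,], [L → . , * *], [L → . C id ,], [L → . id y ,], [L' → . L] }  — shift
  I1: { [C → * .] }  — reduce
  I2: { [C → + . *], [C → + . id] }  — shift
  I3: { [L → , . * *] }  — shift
  I4: { [L → C . id ,] }  — shift
  I5: { [L' → L .] }  — accept
  I6: { [L → id . y ,] }  — shift
  I7: { [C → y . ,] }  — shift
  I8: { [C → y , .] }  — reduce
  I9: { [L → id y . ,] }  — shift
  I10: { [L → id y , .] }  — reduce
  I11: { [L → C id . ,] }  — shift
  I12: { [L → C id , .] }  — reduce
  I13: { [L → , * . *] }  — shift
  I14: { [L → , * * .] }  — reduce
  I15: { [C → + * .] }  — reduce
  I16: { [C → + id .] }  — reduce

No state contains more than one complete item.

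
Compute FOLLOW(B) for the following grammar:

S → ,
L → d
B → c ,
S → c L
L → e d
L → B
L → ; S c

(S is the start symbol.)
To compute FOLLOW(B), find every occurrence of B on a right-hand side N → α B β: add FIRST(β) \ {ε}, and if β is empty or nullable also add FOLLOW(N). Iterate to a fixed point.

In L → B: B is at the end, add FOLLOW(L)

The FOLLOW sets referred to above (computed the same way, to a fixed point):
  FOLLOW(L) = { $, 'c' }

Taking the union: FOLLOW(B) = { $, 'c' }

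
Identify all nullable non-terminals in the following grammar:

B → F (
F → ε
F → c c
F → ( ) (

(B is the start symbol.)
A non-terminal is nullable if it can derive ε (the empty string): either it has an ε-production, or it has a production whose right-hand side consists entirely of nullable non-terminals.

ε-productions: F → ε
So F is immediately nullable.
No further non-terminal can be added: every production for the remaining non-terminals contains a terminal or a non-nullable non-terminal.
Nullable = { 'F' }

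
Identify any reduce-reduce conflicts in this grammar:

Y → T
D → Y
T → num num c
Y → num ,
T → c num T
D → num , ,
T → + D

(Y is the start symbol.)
A reduce-reduce conflict occurs when an LR(0) state has two complete items [A → α .] and [B → β .] — both call for a reduction, and with no lookahead the parser cannot choose between them.

Augment with Y' → Y and build the canonical LR(0) collection (I0 = CLOSURE({[Y' → . Y]}), then GOTO on every symbol after a dot until no new states appear). It has 17 states:
  I0: { [T → . + D], [T → . c num T], [T → . num num c], [Y → . T], [Y → . num ,], [Y' → . Y] }  — shift
  I1: { [D → . Y], [D → . num , ,], [T → + . D], [T → . + D], [T → . c num T], [T → . num num c], [Y → . T], [Y → . num ,] }  — shift
  I2: { [Y → T .] }  — reduce
  I3: { [Y' → Y .] }  — accept
  I4: { [T → c . num T] }  — shift
  I5: { [T → num . num c], [Y → num . ,] }  — shift
  I6: { [Y → num , .] }  — reduce
  I7: { [T → num num . c] }  — shift
  I8: { [T → num num c .] }  — reduce
  I9: { [T → . + D], [T → . c num T], [T → . num num c], [T → c num . T] }  — shift
  I10: { [T → c num T .] }  — reduce
  I11: { [T → num . num c] }  — shift
  I12: { [T → + D .] }  — reduce
  I13: { [D → Y .] }  — reduce
  I14: { [D → num . , ,], [T → num . num c], [Y → num . ,] }  — shift
  I15: { [D → num , . ,], [Y → num , .] }  — shift, reduce
  I16: { [D → num , , .] }  — reduce

No state contains more than one complete item.

Answer: No reduce-reduce conflicts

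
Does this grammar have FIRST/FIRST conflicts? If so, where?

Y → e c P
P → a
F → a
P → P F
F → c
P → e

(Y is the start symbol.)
Yes. P → a / P → P F on { 'a' }; P → P F / P → e on { 'e' }

A FIRST/FIRST conflict occurs when two productions N → α and N → β for the same non-terminal have FIRST(α) ∩ FIRST(β) ≠ ∅ (with ε ∈ FIRST of a nullable right-hand side, so two nullable alternatives also conflict).

FIRST sets of the non-terminals at (or reachable through a nullable prefix from) the front of some alternative:
  FIRST(P) = { 'a', 'e' }

Productions for P:
  P → a: FIRST = { 'a' }
  P → P F: FIRST = { 'a', 'e' }
  P → e: FIRST = { 'e' }
Productions for F:
  F → a: FIRST = { 'a' }
  F → c: FIRST = { 'c' }
Y has only one production, so no FIRST/FIRST conflict is possible there.

Conflict for P: P → a and P → P F
  Overlap: { 'a' }
Conflict for P: P → P F and P → e
  Overlap: { 'e' }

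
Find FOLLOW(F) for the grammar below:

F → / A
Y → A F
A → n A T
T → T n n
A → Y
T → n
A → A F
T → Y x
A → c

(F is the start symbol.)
{ $, '/', 'c', 'n', 'x' }

To compute FOLLOW(F), find every occurrence of F on a right-hand side N → α F β: add FIRST(β) \ {ε}, and if β is empty or nullable also add FOLLOW(N). Iterate to a fixed point.

F is the start symbol, so $ ∈ FOLLOW(F).
In Y → A F: F is at the end, add FOLLOW(Y)
In A → A F: F is at the end, add FOLLOW(A)

The FOLLOW sets referred to above (computed the same way, to a fixed point):
  FOLLOW(Y) = { $, '/', 'c', 'n', 'x' }
  FOLLOW(A) = { $, '/', 'c', 'n', 'x' }

Taking the union: FOLLOW(F) = { $, '/', 'c', 'n', 'x' }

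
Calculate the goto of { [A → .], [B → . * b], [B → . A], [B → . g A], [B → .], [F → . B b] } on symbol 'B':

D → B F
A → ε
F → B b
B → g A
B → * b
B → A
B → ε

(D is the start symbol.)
{ [F → B . b] }

GOTO(I, 'B') = CLOSURE({ [A → αX.β] : [A → α.Xβ] ∈ I, X = 'B' })

Items with dot before 'B', with the dot advanced:
  [F → . B b] → [F → B . b]
Closure adds nothing (no advanced item has the dot before a non-terminal).

GOTO = { [F → B . b] }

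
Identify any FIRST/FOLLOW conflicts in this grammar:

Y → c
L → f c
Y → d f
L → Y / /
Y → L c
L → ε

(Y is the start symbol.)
Nullable non-terminals: L.
FIRST sets used below: FIRST(Y) = { 'c', 'd', 'f' }

L: nullable alternative(s) L → ε; FOLLOW(L) = { 'c' }
  L → f c: FIRST \ {ε} = { 'f' } — disjoint from FOLLOW(L)
  L → Y / /: FIRST \ {ε} = { 'c', 'd', 'f' } — overlaps FOLLOW(L) on { 'c' }: CONFLICT
  L → ε: FIRST \ {ε} = { } — this is the only nullable alternative, skip

Y has no nullable alternative, so no FIRST/FOLLOW check is needed there.

So the grammar has 1 FIRST/FOLLOW conflict (marked CONFLICT above).

Answer: Yes. L → Y '/' '/' with FOLLOW(L) on { 'c' }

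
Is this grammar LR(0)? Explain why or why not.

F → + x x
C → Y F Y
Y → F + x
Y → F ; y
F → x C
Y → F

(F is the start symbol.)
A grammar is LR(0) if no state in the canonical LR(0) collection has:
  - both a shift item (dot before a terminal) and a complete item (shift-reduce conflict), or
  - two or more complete items (reduce-reduce conflict; the accept item [F' → F .] counts as a complete item here).

Augment with F' → F and build the canonical LR(0) collection (I0 = CLOSURE({[F' → . F]}), then GOTO on every symbol after a dot until no new states appear). It has 15 states:
  I0: { [F → . + x x], [F → . x C], [F' → . F] }  — shift
  I1: { [F → + . x x] }  — shift
  I2: { [F' → F .] }  — accept
  I3: { [C → . Y F Y], [F → . + x x], [F → . x C], [F → x . C], [Y → . F + x], [Y → . F ; y], [Y → . F] }  — shift
  I4: { [F → x C .] }  — reduce
  I5: { [Y → F . + x], [Y → F . ; y], [Y → F .] }  — shift, reduce
  I6: { [C → Y . F Y], [F → . + x x], [F → . x C] }  — shift
  I7: { [C → Y F . Y], [F → . + x x], [F → . x C], [Y → . F + x], [Y → . F ; y], [Y → . F] }  — shift
  I8: { [C → Y F Y .] }  — reduce
  I9: { [Y → F + . x] }  — shift
  I10: { [Y → F ; . y] }  — shift
  I11: { [Y → F ; y .] }  — reduce
  I12: { [Y → F + x .] }  — reduce
  I13: { [F → + x . x] }  — shift
  I14: { [F → + x x .] }  — reduce

Conflict in state I5:
  Shift-reduce conflict between [Y → F .] and [Y → F . + x]
So the grammar is NOT LR(0).

Answer: No. Shift-reduce conflict between [Y → F .] and [Y → F . + x]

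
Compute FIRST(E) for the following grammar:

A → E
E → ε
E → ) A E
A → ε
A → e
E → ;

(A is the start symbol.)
{ ')', ';', ε }

To compute FIRST(E), examine every production with E on the left-hand side, reading each right-hand side left to right until a non-nullable symbol is reached.

From E → ε:
  - ε-production, so ε ∈ FIRST(E)
From E → ) A E:
  - ')' is a terminal: add ')' and stop
From E → ;:
  - ';' is a terminal: add ';' and stop

Collecting: FIRST(E) = { ')', ';', ε }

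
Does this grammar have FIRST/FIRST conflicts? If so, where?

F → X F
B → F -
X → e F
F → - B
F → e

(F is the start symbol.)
Yes. F → X F / F → e on { 'e' }

A FIRST/FIRST conflict occurs when two productions N → α and N → β for the same non-terminal have FIRST(α) ∩ FIRST(β) ≠ ∅ (with ε ∈ FIRST of a nullable right-hand side, so two nullable alternatives also conflict).

FIRST sets of the non-terminals at (or reachable through a nullable prefix from) the front of some alternative:
  FIRST(X) = { 'e' }

Productions for F:
  F → X F: FIRST = { 'e' }
  F → - B: FIRST = { '-' }
  F → e: FIRST = { 'e' }
B, X have only one production, so no FIRST/FIRST conflict is possible there.

Conflict for F: F → X F and F → e
  Overlap: { 'e' }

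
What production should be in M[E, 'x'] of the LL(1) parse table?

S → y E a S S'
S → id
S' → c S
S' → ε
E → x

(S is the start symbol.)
E → x

To find M[E, 'x'], we find productions for E where 'x' is in the predict set (PREDICT(N → α) = (FIRST(α) \ {ε}) ∪ (FOLLOW(N) if α ⇒* ε)).

E → x: PREDICT = { 'x' }
  'x' is in predict set, so this production goes in M[E, 'x']

M[E, 'x'] = E → x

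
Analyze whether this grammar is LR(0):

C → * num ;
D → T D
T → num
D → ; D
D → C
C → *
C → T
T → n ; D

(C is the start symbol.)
No. Shift-reduce conflict between [C → * .] and [C → * . num ;]

A grammar is LR(0) if no state in the canonical LR(0) collection has:
  - both a shift item (dot before a terminal) and a complete item (shift-reduce conflict), or
  - two or more complete items (reduce-reduce conflict; the accept item [C' → C .] counts as a complete item here).

Augment with C' → C and build the canonical LR(0) collection (I0 = CLOSURE({[C' → . C]}), then GOTO on every symbol after a dot until no new states appear). It has 15 states:
  I0: { [C → . * num ;], [C → . *], [C → . T], [C' → . C], [T → . n ; D], [T → . num] }  — shift
  I1: { [C → * . num ;], [C → * .] }  — shift, reduce
  I2: { [C' → C .] }  — accept
  I3: { [C → T .] }  — reduce
  I4: { [T → n . ; D] }  — shift
  I5: { [T → num .] }  — reduce
  I6: { [C → . * num ;], [C → . *], [C → . T], [D → . ; D], [D → . C], [D → . T D], [T → . n ; D], [T → . num], [T → n ; . D] }  — shift
  I7: { [C → . * num ;], [C → . *], [C → . T], [D → . ; D], [D → . C], [D → . T D], [D → ; . D], [T → . n ; D], [T → . num] }  — shift
  I8: { [D → C .] }  — reduce
  I9: { [T → n ; D .] }  — reduce
  I10: { [C → . * num ;], [C → . *], [C → . T], [C → T .], [D → . ; D], [D → . C], [D → . T D], [D → T . D], [T → . n ; D], [T → . num] }  — shift, reduce
  I11: { [D → T D .] }  — reduce
  I12: { [D → ; D .] }  — reduce
  I13: { [C → * num . ;] }  — shift
  I14: { [C → * num ; .] }  — reduce

Conflict in state I1:
  Shift-reduce conflict between [C → * .] and [C → * . num ;]
So the grammar is NOT LR(0).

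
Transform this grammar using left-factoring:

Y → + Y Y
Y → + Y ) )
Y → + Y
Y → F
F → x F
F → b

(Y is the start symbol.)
Left-factoring transforms A → αβ₁ | αβ₂ into A → αA' and A' → β₁ | β₂
(α is the longest common prefix among the alternatives). Repeat until
no nonterminal has two alternatives with a common prefix.

Round 1: Y has alternatives sharing prefix '+ Y'. Introduce Y': Y → + Y Y'
  Add: Y' → Y
  Add: Y' → ) )
  Add: Y' → ε

No remaining common prefixes — done.

Resulting grammar:
Y → + Y Y'
Y' → Y
Y' → ) )
Y' → ε
Y → F
F → x F
F → b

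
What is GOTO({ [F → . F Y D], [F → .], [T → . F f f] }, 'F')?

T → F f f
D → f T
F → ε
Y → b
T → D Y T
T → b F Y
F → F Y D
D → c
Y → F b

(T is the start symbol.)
{ [F → . F Y D], [F → .], [F → F . Y D], [T → F . f f], [Y → . F b], [Y → . b] }

GOTO(I, 'F') = CLOSURE({ [A → αX.β] : [A → α.Xβ] ∈ I, X = 'F' })

Items with dot before 'F', with the dot advanced:
  [F → . F Y D] → [F → F . Y D]
  [T → . F f f] → [T → F . f f]
Closure of the advanced items:
  [F → F . Y D] has the dot before Y: add [Y → . b], [Y → . F b]
  [Y → . F b] has the dot before F: add [F → .], [F → . F Y D]

GOTO = { [F → . F Y D], [F → .], [F → F . Y D], [T → F . f f], [Y → . F b], [Y → . b] }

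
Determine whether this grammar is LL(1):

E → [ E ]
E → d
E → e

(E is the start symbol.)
A grammar is LL(1) if for each non-terminal N with multiple productions, the predict sets of those productions are pairwise disjoint, where PREDICT(N → α) = (FIRST(α) \ {ε}) ∪ (FOLLOW(N) if α ⇒* ε).

For E:
  PREDICT(E → '[' E ']') = { '[' }
  PREDICT(E → d) = { 'd' }
  PREDICT(E → e) = { 'e' }

All predict sets are disjoint. The grammar IS LL(1).

Answer: Yes, the grammar is LL(1).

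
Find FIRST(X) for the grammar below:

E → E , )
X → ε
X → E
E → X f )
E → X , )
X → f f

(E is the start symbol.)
{ ',', 'f', ε }

FIRST sets of the other non-terminals involved (by the same procedure, iterated to a fixed point):
  FIRST(E) = { ',', 'f' }

From X → ε:
  - ε-production, so ε ∈ FIRST(X)
From X → E:
  - E is a non-terminal: add FIRST(E) \ {ε} = { ',', 'f' }
    E is not nullable, so stop
From X → f f:
  - f is a terminal: add 'f' and stop

Collecting: FIRST(X) = { ',', 'f', ε }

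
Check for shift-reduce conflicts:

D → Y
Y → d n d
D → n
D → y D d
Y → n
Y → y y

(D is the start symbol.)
A shift-reduce conflict occurs when an LR(0) state has both:
  - a complete (reduce) item [A → α .] (dot at the end), and
  - a shift item [B → β . c γ] (dot before a terminal).

Augment with D' → D and build the canonical LR(0) collection (I0 = CLOSURE({[D' → . D]}), then GOTO on every symbol after a dot until no new states appear). It has 11 states:
  I0: { [D → . Y], [D → . n], [D → . y D d], [D' → . D], [Y → . d n d], [Y → . n], [Y → . y y] }  — shift
  I1: { [D' → D .] }  — accept
  I2: { [D → Y .] }  — reduce
  I3: { [Y → d . n d] }  — shift
  I4: { [D → n .], [Y → n .] }  — 2 reduces
  I5: { [D → . Y], [D → . n], [D → . y D d], [D → y . D d], [Y → . d n d], [Y → . n], [Y → . y y], [Y → y . y] }  — shift
  I6: { [D → y D . d] }  — shift
  I7: { [D → . Y], [D → . n], [D → . y D d], [D → y . D d], [Y → . d n d], [Y → . n], [Y → . y y], [Y → y . y], [Y → y y .] }  — shift, reduce
  I8: { [D → y D d .] }  — reduce
  I9: { [Y → d n . d] }  — shift
  I10: { [Y → d n d .] }  — reduce

I7 contains reduce item [Y → y y .] and shift items [D → . n], [D → . y D d], [Y → . d n d], [Y → . n], [Y → . y y], [Y → y . y] — shift-reduce conflict.

Answer: Yes — I7: [Y → y y .] vs [D → . n]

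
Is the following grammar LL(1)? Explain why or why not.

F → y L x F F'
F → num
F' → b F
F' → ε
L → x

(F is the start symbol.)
Relevant sets:
  FOLLOW(F') = { $, 'b' }

For F:
  PREDICT(F → y L x F F') = { 'y' }
  PREDICT(F → num) = { 'num' }
For F':
  PREDICT(F' → b F) = { 'b' }
  PREDICT(F' → ε) = { $, 'b' }
L has a single production, so nothing to check there.

Conflict found: Predict set conflict for F': { 'b' }
The grammar is NOT LL(1).

Answer: No. Predict set conflict for F': { 'b' }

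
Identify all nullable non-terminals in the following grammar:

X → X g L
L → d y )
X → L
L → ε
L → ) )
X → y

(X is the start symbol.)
ε-productions: L → ε
So L is immediately nullable.
X → L: every symbol on the right is nullable, so X is nullable too.
Every non-terminal is now nullable.
Nullable = { 'L', 'X' }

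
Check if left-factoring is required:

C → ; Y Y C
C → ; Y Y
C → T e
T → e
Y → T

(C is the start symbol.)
Yes, C has productions with common prefix '; Y Y'

Left-factoring is needed when two productions for the same non-terminal
share a common prefix on the right-hand side.

Productions for C:
  C → ; Y Y C
  C → ; Y Y
  C → T e

Found common prefix '; Y Y' in productions for C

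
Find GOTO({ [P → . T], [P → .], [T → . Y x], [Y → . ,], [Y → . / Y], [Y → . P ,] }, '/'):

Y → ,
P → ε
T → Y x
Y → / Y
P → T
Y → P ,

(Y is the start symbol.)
GOTO(I, '/') = CLOSURE({ [A → αX.β] : [A → α.Xβ] ∈ I, X = '/' })

Items with dot before '/', with the dot advanced:
  [Y → . / Y] → [Y → / . Y]
Closure of the advanced items:
  [Y → / . Y] has the dot before Y: add [Y → . ,], [Y → . / Y], [Y → . P ,]
  [Y → . P ,] has the dot before P: add [P → .], [P → . T]
  [P → . T] has the dot before T: add [T → . Y x]

GOTO = { [P → . T], [P → .], [T → . Y x], [Y → . ,], [Y → . / Y], [Y → . P ,], [Y → / . Y] }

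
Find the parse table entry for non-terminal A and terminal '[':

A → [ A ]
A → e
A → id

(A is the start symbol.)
A → [ A ]

To find M[A, '['], we find productions for A where '[' is in the predict set (PREDICT(N → α) = (FIRST(α) \ {ε}) ∪ (FOLLOW(N) if α ⇒* ε)).

A → [ A ]: PREDICT = { '[' }
  '[' is in predict set, so this production goes in M[A, '[']
A → e: PREDICT = { 'e' }
A → id: PREDICT = { 'id' }

M[A, '['] = A → [ A ]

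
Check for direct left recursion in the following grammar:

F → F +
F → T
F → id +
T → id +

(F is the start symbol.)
F → F +: LEFT RECURSIVE (starts with F)
F → T: starts with T
F → id +: starts with id
T → id +: starts with id

The grammar has direct left recursion on: F.

Answer: Yes, F is left-recursive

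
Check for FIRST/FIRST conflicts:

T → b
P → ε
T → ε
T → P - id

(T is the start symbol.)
FIRST sets of the non-terminals at (or reachable through a nullable prefix from) the front of some alternative:
  FIRST(P) = { ε }

Productions for T:
  T → b: FIRST = { 'b' }
  T → ε: FIRST = { ε }
  T → P - id: FIRST = { '-' }
P has only one production, so no FIRST/FIRST conflict is possible there.

All alternatives of each non-terminal have pairwise disjoint FIRST sets.

Answer: No FIRST/FIRST conflicts.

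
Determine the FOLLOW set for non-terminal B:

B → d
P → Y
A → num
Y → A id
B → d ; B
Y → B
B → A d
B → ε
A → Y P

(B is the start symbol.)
B is the start symbol, so $ ∈ FOLLOW(B).
In B → d ; B: B is at the end; this adds FOLLOW(B) to itself — nothing new
In Y → B: B is at the end, add FOLLOW(Y)

The FOLLOW sets referred to above (computed the same way, to a fixed point):
  FOLLOW(Y) = { 'd', 'id', 'num' }

Taking the union: FOLLOW(B) = { $, 'd', 'id', 'num' }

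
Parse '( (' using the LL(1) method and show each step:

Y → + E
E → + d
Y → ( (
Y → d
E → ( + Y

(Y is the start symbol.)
LL(1) parsing maintains a stack (initially the start symbol over $) and the input. At each step: if the stack top is a terminal, match it against the current input token; if it is a non-terminal N, replace it with the RHS of M[N, lookahead] (the unique production whose predict set contains the lookahead).

Stack is shown with the top on the left.

Stack  Input  Action
--------------------
Y $    ( ( $  output Y → ( (
( ( $  ( ( $  match '('
( $    ( $    match '('
$      $      accept

The string is accepted.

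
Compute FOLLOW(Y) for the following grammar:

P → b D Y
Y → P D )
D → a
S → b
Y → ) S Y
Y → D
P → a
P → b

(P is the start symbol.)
To compute FOLLOW(Y), find every occurrence of Y on a right-hand side N → α Y β: add FIRST(β) \ {ε}, and if β is empty or nullable also add FOLLOW(N). Iterate to a fixed point.

In P → b D Y: Y is at the end, add FOLLOW(P)
In Y → ) S Y: Y is at the end; this adds FOLLOW(Y) to itself — nothing new

The FOLLOW sets referred to above (computed the same way, to a fixed point):
  FOLLOW(P) = { $, 'a' }

Taking the union: FOLLOW(Y) = { $, 'a' }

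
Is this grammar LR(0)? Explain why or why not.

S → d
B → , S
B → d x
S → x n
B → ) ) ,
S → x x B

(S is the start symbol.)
Yes, the grammar is LR(0)

Augment with S' → S and build the canonical LR(0) collection (I0 = CLOSURE({[S' → . S]}), then GOTO on every symbol after a dot until no new states appear). It has 14 states:
  I0: { [S → . d], [S → . x n], [S → . x x B], [S' → . S] }  — shift
  I1: { [S' → S .] }  — accept
  I2: { [S → d .] }  — reduce
  I3: { [S → x . n], [S → x . x B] }  — shift
  I4: { [S → x n .] }  — reduce
  I5: { [B → . ) ) ,], [B → . , S], [B → . d x], [S → x x . B] }  — shift
  I6: { [B → ) . ) ,] }  — shift
  I7: { [B → , . S], [S → . d], [S → . x n], [S → . x x B] }  — shift
  I8: { [S → x x B .] }  — reduce
  I9: { [B → d . x] }  — shift
  I10: { [B → d x .] }  — reduce
  I11: { [B → , S .] }  — reduce
  I12: { [B → ) ) . ,] }  — shift
  I13: { [B → ) ) , .] }  — reduce

Every state is either a pure shift/goto state or contains exactly one complete item and nothing to shift — no conflicts. The grammar is LR(0).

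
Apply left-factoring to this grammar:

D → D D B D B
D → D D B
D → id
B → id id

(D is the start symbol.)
D → D D B D'
D' → D B
D' → ε
D → id
B → id id

Left-factoring transforms A → αβ₁ | αβ₂ into A → αA' and A' → β₁ | β₂
(α is the longest common prefix among the alternatives). Repeat until
no nonterminal has two alternatives with a common prefix.

Round 1: D has alternatives sharing prefix 'D D B'. Introduce D': D → D D B D'
  Add: D' → D B
  Add: D' → ε

No remaining common prefixes — done.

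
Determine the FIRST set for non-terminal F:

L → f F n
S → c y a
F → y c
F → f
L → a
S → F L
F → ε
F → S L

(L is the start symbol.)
To compute FIRST(F), examine every production with F on the left-hand side, reading each right-hand side left to right until a non-nullable symbol is reached.

FIRST sets of the other non-terminals involved (by the same procedure, iterated to a fixed point):
  FIRST(S) = { 'a', 'c', 'f', 'y' }

From F → y c:
  - y is a terminal: add 'y' and stop
From F → f:
  - f is a terminal: add 'f' and stop
From F → ε:
  - ε-production, so ε ∈ FIRST(F)
From F → S L:
  - S is a non-terminal: add FIRST(S) \ {ε} = { 'a', 'c', 'f', 'y' }
    S is not nullable, so stop

Collecting: FIRST(F) = { 'a', 'c', 'f', 'y', ε }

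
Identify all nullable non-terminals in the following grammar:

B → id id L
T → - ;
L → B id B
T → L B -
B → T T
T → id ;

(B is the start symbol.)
None

A non-terminal is nullable if it can derive ε (the empty string): either it has an ε-production, or it has a production whose right-hand side consists entirely of nullable non-terminals.

There are no ε-productions, so no non-terminal can derive ε.
No non-terminals are nullable.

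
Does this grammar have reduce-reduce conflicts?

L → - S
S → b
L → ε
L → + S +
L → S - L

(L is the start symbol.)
No reduce-reduce conflicts

A reduce-reduce conflict occurs when an LR(0) state has two complete items [A → α .] and [B → β .] — both call for a reduction, and with no lookahead the parser cannot choose between them.

Augment with L' → L and build the canonical LR(0) collection (I0 = CLOSURE({[L' → . L]}), then GOTO on every symbol after a dot until no new states appear). It has 11 states:
  I0: { [L → . + S +], [L → . - S], [L → . S - L], [L → .], [L' → . L], [S → . b] }  — shift, reduce
  I1: { [L → + . S +], [S → . b] }  — shift
  I2: { [L → - . S], [S → . b] }  — shift
  I3: { [L' → L .] }  — accept
  I4: { [L → S . - L] }  — shift
  I5: { [S → b .] }  — reduce
  I6: { [L → . + S +], [L → . - S], [L → . S - L], [L → .], [L → S - . L], [S → . b] }  — shift, reduce
  I7: { [L → S - L .] }  — reduce
  I8: { [L → - S .] }  — reduce
  I9: { [L → + S . +] }  — shift
  I10: { [L → + S + .] }  — reduce

No state contains more than one complete item.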